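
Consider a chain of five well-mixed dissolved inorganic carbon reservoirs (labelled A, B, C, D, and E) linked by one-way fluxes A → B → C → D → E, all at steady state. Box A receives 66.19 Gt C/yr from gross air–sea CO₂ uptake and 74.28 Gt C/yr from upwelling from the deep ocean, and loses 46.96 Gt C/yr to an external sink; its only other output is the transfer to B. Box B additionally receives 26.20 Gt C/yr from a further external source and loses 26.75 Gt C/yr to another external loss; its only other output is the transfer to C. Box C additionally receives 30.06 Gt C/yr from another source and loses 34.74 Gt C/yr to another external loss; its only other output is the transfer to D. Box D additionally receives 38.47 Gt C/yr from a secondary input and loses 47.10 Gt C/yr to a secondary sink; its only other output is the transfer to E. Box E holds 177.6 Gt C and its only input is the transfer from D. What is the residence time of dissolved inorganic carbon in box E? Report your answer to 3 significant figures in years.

2.23 yr

Box A: F(A→B) = (66.19 + 74.28) − 46.96 = 93.510 Gt C/yr.
Box B: F(B→C) = (93.510 + 26.20) − 26.75 = 92.960 Gt C/yr.
Box C: F(C→D) = (92.960 + 30.06) − 34.74 = 88.280 Gt C/yr.
Box D: F(D→E) = (88.280 + 38.47) − 47.10 = 79.650 Gt C/yr.
Box E throughput = its input = 79.650 Gt C/yr; τ = 177.6 / 79.650 = 2.230 yr.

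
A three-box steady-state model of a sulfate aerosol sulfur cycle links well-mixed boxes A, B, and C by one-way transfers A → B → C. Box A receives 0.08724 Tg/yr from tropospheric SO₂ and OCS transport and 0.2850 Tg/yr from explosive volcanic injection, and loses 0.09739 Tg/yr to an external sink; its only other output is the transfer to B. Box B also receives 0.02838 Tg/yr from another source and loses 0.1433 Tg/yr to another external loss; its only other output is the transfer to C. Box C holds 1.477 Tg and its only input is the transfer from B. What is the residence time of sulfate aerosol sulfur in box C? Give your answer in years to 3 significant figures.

9.24 yr

Box A: F(A→B) = (0.08724 + 0.2850) − 0.09739 = 0.27485 Tg/yr.
Box B: F(B→C) = (0.27485 + 0.02838) − 0.1433 = 0.15993 Tg/yr.
Box C throughput = its input = 0.15993 Tg/yr; τ = 1.477 / 0.15993 = 9.235 yr.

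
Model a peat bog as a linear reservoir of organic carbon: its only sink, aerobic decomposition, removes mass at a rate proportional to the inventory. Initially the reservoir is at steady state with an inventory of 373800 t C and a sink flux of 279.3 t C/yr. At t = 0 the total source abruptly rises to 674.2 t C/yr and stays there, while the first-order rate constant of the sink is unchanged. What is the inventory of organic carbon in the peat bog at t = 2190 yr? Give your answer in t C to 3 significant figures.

The sink rate constant is k = F₀/M₀ = 279.3/373800 = 0.0007472 yr⁻¹.
Solving dM/dt = F₁ − kM with M(0) = M₀ gives M(t) = F₁/k + (M₀ − F₁/k)·e^(−kt).
F₁/k = 674.2/0.0007472 = 902310 t C; kt = 0.0007472 × 2190 = 1.636, e^(−kt) = 0.1947.
M(2190) = 902310 + (373800 − 902310) × 0.1947 = 902310 − 102900 = 799420 t C.

799000 t C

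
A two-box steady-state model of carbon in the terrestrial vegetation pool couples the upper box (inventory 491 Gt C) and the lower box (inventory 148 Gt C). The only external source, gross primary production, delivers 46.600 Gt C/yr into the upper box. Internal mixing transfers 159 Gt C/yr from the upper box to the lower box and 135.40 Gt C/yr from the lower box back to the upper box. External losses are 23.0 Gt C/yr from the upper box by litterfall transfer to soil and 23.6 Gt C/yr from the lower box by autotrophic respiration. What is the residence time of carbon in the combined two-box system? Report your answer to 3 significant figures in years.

13.7 yr

Residence time in the combined system uses the total inventory and the total *external* removal — internal exchanges between the two boxes cancel.
M_total = 491 + 148 = 639.00 Gt C.
ΣF_external_out = 23.0 + 23.6 = 46.600 Gt C/yr.
τ = M_total / ΣF_ext = 639.00 / 46.600 = 13.71 yr.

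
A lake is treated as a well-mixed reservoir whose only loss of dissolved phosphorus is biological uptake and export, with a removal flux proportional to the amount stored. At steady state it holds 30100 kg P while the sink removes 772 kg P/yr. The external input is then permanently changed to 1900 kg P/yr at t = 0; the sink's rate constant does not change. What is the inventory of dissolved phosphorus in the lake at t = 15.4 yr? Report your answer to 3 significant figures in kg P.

44500 kg P

Residence time τ = M₀/F₀ = 38.99 yr. The eventual steady state is M_∞ = M₀·(F₁/F₀) = 30100 × 1900/772 = 74080 kg P.
The anomaly ΔM(t) = M(t) − M_∞ decays as ΔM₀·e^(−t/τ) with ΔM₀ = 30100 − 74080 = −43980 kg P.
At t = 15.4 yr, e^(−t/τ) = e^(−0.3950) = 0.6737, so ΔM = −29630 kg P and M = 74080 − 29630 = 44451 kg P.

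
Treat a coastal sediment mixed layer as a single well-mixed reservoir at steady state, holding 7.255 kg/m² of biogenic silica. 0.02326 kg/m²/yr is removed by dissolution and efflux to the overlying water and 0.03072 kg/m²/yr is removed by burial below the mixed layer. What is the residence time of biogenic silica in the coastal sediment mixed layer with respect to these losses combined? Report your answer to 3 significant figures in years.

134 yr

Total removal = 0.02326 + 0.03072 = 0.053980 kg/m²/yr.
τ = M / ΣF_out = 7.255 / 0.053980 = 134.4 yr.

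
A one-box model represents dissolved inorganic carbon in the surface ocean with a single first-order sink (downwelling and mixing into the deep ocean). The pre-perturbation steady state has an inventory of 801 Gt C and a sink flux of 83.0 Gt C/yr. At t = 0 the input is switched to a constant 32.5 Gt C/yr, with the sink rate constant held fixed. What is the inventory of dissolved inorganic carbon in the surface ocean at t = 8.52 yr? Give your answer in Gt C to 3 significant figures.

The sink rate constant is k = F₀/M₀ = 83.0/801 = 0.1036 yr⁻¹.
Solving dM/dt = F₁ − kM with M(0) = M₀ gives M(t) = F₁/k + (M₀ − F₁/k)·e^(−kt).
F₁/k = 32.5/0.1036 = 313.64 Gt C; kt = 0.1036 × 8.52 = 0.8828, e^(−kt) = 0.4136.
M(8.52) = 313.64 + (801 − 313.64) × 0.4136 = 313.64 + 201.6 = 515.22 Gt C.

515 Gt C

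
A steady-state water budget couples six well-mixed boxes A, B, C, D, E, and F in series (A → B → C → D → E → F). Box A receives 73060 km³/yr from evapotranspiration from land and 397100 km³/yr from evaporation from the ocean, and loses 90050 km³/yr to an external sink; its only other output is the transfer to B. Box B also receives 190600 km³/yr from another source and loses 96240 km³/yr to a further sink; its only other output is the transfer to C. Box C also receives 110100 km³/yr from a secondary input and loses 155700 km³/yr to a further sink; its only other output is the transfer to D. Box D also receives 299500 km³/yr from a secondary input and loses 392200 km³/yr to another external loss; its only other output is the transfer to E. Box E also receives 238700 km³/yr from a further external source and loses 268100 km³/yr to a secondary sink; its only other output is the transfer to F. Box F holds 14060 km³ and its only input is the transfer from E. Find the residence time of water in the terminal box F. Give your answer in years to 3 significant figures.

Box A: F(A→B) = (73060 + 397100) − 90050 = 380110 km³/yr.
Box B: F(B→C) = (380110 + 190600) − 96240 = 474470 km³/yr.
Box C: F(C→D) = (474470 + 110100) − 155700 = 428870 km³/yr.
Box D: F(D→E) = (428870 + 299500) − 392200 = 336170 km³/yr.
Box E: F(E→F) = (336170 + 238700) − 268100 = 306770 km³/yr.
Box F throughput = its input = 306770 km³/yr; τ = 14060 / 306770 = 0.04583 yr.

0.0458 yr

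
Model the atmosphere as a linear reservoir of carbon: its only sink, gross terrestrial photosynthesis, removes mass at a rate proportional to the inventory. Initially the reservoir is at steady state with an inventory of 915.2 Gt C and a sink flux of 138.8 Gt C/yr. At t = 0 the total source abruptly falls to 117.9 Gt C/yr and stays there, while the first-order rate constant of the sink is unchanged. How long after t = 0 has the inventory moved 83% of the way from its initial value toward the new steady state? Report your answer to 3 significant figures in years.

11.7 yr

τ = M₀/F₀ = 915.2/138.8 = 6.594 yr.
The remaining gap fraction is e^(−t/τ); 83% covered ⇒ e^(−t/τ) = 0.170.
t = −τ ln(0.170) = 6.594 × 1.772 = 11.68 yr.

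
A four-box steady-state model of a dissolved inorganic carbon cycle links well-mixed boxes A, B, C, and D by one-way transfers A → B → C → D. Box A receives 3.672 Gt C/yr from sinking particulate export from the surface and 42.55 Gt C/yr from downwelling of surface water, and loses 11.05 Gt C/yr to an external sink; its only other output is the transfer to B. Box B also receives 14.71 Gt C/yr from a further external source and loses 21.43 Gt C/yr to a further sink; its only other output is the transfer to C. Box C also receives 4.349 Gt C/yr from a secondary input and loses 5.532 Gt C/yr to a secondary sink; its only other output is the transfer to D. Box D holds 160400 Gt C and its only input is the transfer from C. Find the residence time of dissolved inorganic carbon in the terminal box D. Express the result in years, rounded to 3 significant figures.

Box A: F(A→B) = (3.672 + 42.55) − 11.05 = 35.172 Gt C/yr.
Box B: F(B→C) = (35.172 + 14.71) − 21.43 = 28.452 Gt C/yr.
Box C: F(C→D) = (28.452 + 4.349) − 5.532 = 27.269 Gt C/yr.
Box D throughput = its input = 27.269 Gt C/yr; τ = 160400 / 27.269 = 5882 yr.

5880 yr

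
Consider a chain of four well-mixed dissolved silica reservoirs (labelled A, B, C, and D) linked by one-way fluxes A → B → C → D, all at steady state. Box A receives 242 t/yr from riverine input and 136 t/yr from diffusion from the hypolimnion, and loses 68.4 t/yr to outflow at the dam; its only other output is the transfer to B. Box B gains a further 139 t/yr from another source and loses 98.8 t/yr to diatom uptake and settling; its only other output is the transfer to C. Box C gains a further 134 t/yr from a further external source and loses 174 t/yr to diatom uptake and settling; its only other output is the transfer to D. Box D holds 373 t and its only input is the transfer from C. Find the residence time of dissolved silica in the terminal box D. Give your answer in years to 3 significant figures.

1.20 yr

Box A: F(A→B) = (242 + 136) − 68.4 = 309.60 t/yr.
Box B: F(B→C) = (309.60 + 139) − 98.8 = 349.80 t/yr.
Box C: F(C→D) = (349.80 + 134) − 174 = 309.80 t/yr.
Box D throughput = its input = 309.80 t/yr; τ = 373 / 309.80 = 1.204 yr.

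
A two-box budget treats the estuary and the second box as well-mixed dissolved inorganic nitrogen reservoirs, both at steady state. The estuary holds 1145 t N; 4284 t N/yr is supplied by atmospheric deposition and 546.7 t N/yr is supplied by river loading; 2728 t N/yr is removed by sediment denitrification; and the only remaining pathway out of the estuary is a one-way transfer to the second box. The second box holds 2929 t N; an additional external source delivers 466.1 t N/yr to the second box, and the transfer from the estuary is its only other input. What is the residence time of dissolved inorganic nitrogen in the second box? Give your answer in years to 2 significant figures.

Balance the estuary: ΣF_in = 4284 + 546.7 = 4830.7 t N/yr.
Transfer to the second box = ΣF_in − (2728) = 2102.7 t N/yr.
Total input to the second box = 2102.7 + 466.1 = 2568.8 t N/yr; at steady state this equals its total output.
τ = M / F = 2929 / 2568.8 = 1.140 yr.

1.1 yr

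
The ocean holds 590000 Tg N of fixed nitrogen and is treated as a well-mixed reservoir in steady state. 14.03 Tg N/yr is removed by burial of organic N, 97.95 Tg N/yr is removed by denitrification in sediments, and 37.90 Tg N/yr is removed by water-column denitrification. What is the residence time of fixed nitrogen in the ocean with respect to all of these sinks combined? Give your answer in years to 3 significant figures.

Total removal flux = 14.03 + 97.95 + 37.90 = 149.88 Tg N/yr.
τ = M / ΣF_out = 590000 / 149.88 = 3936 yr.

3940 yr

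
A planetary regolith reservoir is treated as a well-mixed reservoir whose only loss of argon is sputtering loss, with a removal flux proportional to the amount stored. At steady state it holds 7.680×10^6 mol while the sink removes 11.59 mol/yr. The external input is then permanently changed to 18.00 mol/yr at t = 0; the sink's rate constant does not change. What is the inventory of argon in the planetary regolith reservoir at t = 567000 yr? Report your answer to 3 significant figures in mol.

The sink rate constant is k = F₀/M₀ = 11.59/7.680×10^6 = 1.509×10^-6 yr⁻¹.
Solving dM/dt = F₁ − kM with M(0) = M₀ gives M(t) = F₁/k + (M₀ − F₁/k)·e^(−kt).
F₁/k = 18.00/1.509×10^-6 = 1.1928×10^7 mol; kt = 1.509×10^-6 × 567000 = 0.8557, e^(−kt) = 0.4250.
M(567000) = 1.1928×10^7 + (7.680×10^6 − 1.1928×10^7) × 0.4250 = 1.1928×10^7 − 1.805×10^6 = 1.0122×10^7 mol.

1.01×10^7 mol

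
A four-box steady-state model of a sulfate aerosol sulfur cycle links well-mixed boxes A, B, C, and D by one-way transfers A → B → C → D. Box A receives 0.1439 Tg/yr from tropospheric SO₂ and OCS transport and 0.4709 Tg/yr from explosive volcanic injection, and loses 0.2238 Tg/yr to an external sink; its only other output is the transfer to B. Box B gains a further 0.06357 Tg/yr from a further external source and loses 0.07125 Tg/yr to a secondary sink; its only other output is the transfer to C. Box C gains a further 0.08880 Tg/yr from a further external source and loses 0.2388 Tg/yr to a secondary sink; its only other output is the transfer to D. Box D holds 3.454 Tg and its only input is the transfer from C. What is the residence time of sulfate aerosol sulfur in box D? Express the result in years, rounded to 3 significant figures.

14.8 yr

Box A: F(A→B) = (0.1439 + 0.4709) − 0.2238 = 0.39100 Tg/yr.
Box B: F(B→C) = (0.39100 + 0.06357) − 0.07125 = 0.38332 Tg/yr.
Box C: F(C→D) = (0.38332 + 0.08880) − 0.2388 = 0.23332 Tg/yr.
Box D throughput = its input = 0.23332 Tg/yr; τ = 3.454 / 0.23332 = 14.80 yr.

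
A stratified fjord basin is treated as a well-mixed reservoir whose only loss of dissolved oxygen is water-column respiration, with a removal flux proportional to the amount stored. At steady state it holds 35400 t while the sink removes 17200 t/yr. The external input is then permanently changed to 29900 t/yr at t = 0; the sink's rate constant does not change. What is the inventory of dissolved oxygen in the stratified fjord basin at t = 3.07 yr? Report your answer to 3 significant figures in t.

The sink rate constant is k = F₀/M₀ = 17200/35400 = 0.4859 yr⁻¹.
Solving dM/dt = F₁ − kM with M(0) = M₀ gives M(t) = F₁/k + (M₀ − F₁/k)·e^(−kt).
F₁/k = 29900/0.4859 = 61538 t; kt = 0.4859 × 3.07 = 1.492, e^(−kt) = 0.2250.
M(3.07) = 61538 + (35400 − 61538) × 0.2250 = 61538 − 5881 = 55657 t.

55700 t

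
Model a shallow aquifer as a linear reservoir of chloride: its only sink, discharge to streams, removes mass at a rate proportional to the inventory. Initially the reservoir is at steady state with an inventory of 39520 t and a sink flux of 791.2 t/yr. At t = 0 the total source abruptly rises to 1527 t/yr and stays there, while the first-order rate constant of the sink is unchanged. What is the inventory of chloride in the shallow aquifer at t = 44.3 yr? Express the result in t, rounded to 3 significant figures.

61100 t

Residence time τ = M₀/F₀ = 49.95 yr. The eventual steady state is M_∞ = M₀·(F₁/F₀) = 39520 × 1527/791.2 = 76273 t.
The anomaly ΔM(t) = M(t) − M_∞ decays as ΔM₀·e^(−t/τ) with ΔM₀ = 39520 − 76273 = −36750 t.
At t = 44.3 yr, e^(−t/τ) = e^(−0.8869) = 0.4119, so ΔM = −15140 t and M = 76273 − 15140 = 61133 t.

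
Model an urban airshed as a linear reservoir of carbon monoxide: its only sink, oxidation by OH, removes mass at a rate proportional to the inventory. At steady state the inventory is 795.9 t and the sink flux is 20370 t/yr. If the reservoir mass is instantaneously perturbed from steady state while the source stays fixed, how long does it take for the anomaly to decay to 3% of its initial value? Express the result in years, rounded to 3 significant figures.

0.137 yr

For a linear reservoir the anomaly decays as exp(−t/τ) with τ = M/F = 795.9/20370 = 0.03907 yr.
exp(−t/τ) = 0.03 ⇒ t = −τ ln(0.03) = 0.03907 × 3.507 = 0.1370 yr.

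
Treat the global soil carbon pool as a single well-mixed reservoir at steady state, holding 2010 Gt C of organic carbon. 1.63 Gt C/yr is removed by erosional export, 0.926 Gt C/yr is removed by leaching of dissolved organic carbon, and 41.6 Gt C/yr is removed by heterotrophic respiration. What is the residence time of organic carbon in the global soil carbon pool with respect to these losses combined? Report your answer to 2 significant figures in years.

46 yr

Total removal = 1.630 + 0.9260 + 41.60 = 44.156 Gt C/yr.
τ = M / ΣF_out = 2010 / 44.156 = 45.52 yr.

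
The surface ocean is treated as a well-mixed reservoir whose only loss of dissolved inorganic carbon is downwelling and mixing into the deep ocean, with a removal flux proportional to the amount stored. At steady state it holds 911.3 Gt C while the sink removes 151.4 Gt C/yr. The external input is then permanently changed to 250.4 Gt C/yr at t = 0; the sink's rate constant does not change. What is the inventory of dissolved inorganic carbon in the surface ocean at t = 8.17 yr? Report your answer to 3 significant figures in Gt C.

Residence time τ = M₀/F₀ = 6.019 yr. The eventual steady state is M_∞ = M₀·(F₁/F₀) = 911.3 × 250.4/151.4 = 1507.2 Gt C.
The anomaly ΔM(t) = M(t) − M_∞ decays as ΔM₀·e^(−t/τ) with ΔM₀ = 911.3 − 1507.2 = −595.9 Gt C.
At t = 8.17 yr, e^(−t/τ) = e^(−1.357) = 0.2573, so ΔM = −153.4 Gt C and M = 1507.2 − 153.4 = 1353.8 Gt C.

1350 Gt C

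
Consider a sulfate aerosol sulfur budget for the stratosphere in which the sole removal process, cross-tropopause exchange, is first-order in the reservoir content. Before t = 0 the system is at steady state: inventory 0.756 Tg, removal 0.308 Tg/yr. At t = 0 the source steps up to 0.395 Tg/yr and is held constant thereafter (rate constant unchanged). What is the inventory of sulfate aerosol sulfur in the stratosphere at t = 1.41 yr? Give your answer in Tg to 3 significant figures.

0.849 Tg

Residence time τ = M₀/F₀ = 2.455 yr. The eventual steady state is M_∞ = M₀·(F₁/F₀) = 0.756 × 0.395/0.308 = 0.96955 Tg.
The anomaly ΔM(t) = M(t) − M_∞ decays as ΔM₀·e^(−t/τ) with ΔM₀ = 0.756 − 0.96955 = −0.2135 Tg.
At t = 1.41 yr, e^(−t/τ) = e^(−0.5744) = 0.5630, so ΔM = −0.1202 Tg and M = 0.96955 − 0.1202 = 0.84932 Tg.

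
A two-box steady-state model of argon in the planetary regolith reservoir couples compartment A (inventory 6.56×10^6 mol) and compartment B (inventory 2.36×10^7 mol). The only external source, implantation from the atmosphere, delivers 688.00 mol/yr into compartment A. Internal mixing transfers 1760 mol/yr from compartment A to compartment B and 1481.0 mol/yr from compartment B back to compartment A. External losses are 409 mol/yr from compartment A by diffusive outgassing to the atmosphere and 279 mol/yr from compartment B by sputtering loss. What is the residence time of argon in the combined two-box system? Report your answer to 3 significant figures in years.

43800 yr

Residence time in the combined system uses the total inventory and the total *external* removal — internal exchanges between the two boxes cancel.
M_total = 6.56×10^6 + 2.36×10^7 = 3.0160×10^7 mol.
ΣF_external_out = 409 + 279 = 688.00 mol/yr.
τ = M_total / ΣF_ext = 3.0160×10^7 / 688.00 = 43840 yr.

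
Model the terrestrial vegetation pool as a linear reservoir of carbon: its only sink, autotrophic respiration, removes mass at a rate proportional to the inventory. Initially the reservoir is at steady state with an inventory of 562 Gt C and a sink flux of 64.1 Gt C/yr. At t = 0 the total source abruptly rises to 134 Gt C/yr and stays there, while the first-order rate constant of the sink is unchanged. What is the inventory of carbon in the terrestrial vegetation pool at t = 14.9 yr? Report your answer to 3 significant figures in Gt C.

The sink rate constant is k = F₀/M₀ = 64.1/562 = 0.1141 yr⁻¹.
Solving dM/dt = F₁ − kM with M(0) = M₀ gives M(t) = F₁/k + (M₀ − F₁/k)·e^(−kt).
F₁/k = 134/0.1141 = 1174.9 Gt C; kt = 0.1141 × 14.9 = 1.699, e^(−kt) = 0.1828.
M(14.9) = 1174.9 + (562 − 1174.9) × 0.1828 = 1174.9 − 112.0 = 1062.8 Gt C.

1060 Gt C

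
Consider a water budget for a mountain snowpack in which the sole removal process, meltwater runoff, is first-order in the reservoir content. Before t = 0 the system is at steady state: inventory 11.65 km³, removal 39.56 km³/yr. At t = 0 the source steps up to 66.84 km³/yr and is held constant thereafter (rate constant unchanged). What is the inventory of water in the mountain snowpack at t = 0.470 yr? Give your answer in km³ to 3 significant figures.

τ = M₀/F₀ = 11.65/39.56 = 0.2945 yr; rate constant k = 1/τ.
New steady state M_∞ = F₁/k = F₁·τ = 66.84 × 0.2945 = 19.684 km³.
M(t) = M_∞ + (M₀ − M_∞)·e^(−t/τ); t/τ = 0.470/0.2945 = 1.596, so e^(−t/τ) = 0.2027.
M(t) = 19.684 − 8.034 × 0.2027 = 18.055 km³.

18.1 km³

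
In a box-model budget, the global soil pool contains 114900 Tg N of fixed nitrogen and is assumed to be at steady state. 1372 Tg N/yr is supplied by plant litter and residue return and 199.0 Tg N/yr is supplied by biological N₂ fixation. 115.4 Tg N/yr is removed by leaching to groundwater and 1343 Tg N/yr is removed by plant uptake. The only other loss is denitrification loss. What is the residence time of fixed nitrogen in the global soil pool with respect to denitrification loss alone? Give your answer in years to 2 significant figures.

At steady state ΣF_in = ΣF_out.
ΣF_in = 1372 + 199.0 = 1571.0 Tg N/yr.
Denitrification loss flux = ΣF_in − (115.4 + 1343) = 1571.0 − 1458 = 112.6 Tg N/yr.
τ = M / F = 114900 / 112.6 = 1020 yr.

1000 yr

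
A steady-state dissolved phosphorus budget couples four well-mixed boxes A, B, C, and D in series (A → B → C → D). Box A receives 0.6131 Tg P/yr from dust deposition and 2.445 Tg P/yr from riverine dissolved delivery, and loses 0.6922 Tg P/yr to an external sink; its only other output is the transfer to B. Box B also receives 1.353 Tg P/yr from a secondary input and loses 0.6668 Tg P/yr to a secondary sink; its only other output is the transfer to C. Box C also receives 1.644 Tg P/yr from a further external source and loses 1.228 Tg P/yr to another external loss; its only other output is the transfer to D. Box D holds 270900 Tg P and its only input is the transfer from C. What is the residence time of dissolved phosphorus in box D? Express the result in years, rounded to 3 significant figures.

Box A: F(A→B) = (0.6131 + 2.445) − 0.6922 = 2.3659 Tg P/yr.
Box B: F(B→C) = (2.3659 + 1.353) − 0.6668 = 3.0521 Tg P/yr.
Box C: F(C→D) = (3.0521 + 1.644) − 1.228 = 3.4681 Tg P/yr.
Box D throughput = its input = 3.4681 Tg P/yr; τ = 270900 / 3.4681 = 78110 yr.

78100 yr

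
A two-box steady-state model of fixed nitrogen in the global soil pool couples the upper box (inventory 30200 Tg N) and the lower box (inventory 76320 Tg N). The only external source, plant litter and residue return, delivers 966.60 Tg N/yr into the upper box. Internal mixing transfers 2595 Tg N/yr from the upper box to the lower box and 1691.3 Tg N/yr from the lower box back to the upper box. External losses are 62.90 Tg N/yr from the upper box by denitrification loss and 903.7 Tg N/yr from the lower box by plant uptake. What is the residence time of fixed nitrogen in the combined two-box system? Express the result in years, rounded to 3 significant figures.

110 yr

Residence time in the combined system uses the total inventory and the total *external* removal — internal exchanges between the two boxes cancel.
M_total = 30200 + 76320 = 106520 Tg N.
ΣF_external_out = 62.90 + 903.7 = 966.60 Tg N/yr.
τ = M_total / ΣF_ext = 106520 / 966.60 = 110.2 yr.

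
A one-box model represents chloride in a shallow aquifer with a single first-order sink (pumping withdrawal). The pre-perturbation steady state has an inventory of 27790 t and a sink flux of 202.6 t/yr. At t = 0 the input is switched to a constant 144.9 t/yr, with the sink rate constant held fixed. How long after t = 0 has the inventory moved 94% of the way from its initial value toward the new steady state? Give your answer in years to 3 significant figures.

386 yr

τ = M₀/F₀ = 27790/202.6 = 137.2 yr.
The remaining gap fraction is e^(−t/τ); 94% covered ⇒ e^(−t/τ) = 0.0600.
t = −τ ln(0.0600) = 137.2 × 2.813 = 385.9 yr.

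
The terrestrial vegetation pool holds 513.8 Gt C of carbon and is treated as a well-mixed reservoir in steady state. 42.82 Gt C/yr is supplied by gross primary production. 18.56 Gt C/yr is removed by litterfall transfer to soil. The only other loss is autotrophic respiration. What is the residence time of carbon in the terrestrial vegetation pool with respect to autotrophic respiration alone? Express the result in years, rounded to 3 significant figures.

21.2 yr

At steady state ΣF_in = ΣF_out.
ΣF_in = 42.820 Gt C/yr.
Autotrophic respiration flux = ΣF_in − (18.56) = 42.820 − 18.56 = 24.26 Gt C/yr.
τ = M / F = 513.8 / 24.26 = 21.18 yr.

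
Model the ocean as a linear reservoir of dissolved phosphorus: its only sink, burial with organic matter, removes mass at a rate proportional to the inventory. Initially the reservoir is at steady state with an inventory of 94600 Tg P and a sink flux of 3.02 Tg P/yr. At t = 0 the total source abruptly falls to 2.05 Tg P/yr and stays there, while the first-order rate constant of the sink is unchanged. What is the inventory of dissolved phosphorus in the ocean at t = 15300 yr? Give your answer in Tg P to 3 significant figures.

82900 Tg P

The sink rate constant is k = F₀/M₀ = 3.02/94600 = 3.192×10^-5 yr⁻¹.
Solving dM/dt = F₁ − kM with M(0) = M₀ gives M(t) = F₁/k + (M₀ − F₁/k)·e^(−kt).
F₁/k = 2.05/3.192×10^-5 = 64215 Tg P; kt = 3.192×10^-5 × 15300 = 0.4884, e^(−kt) = 0.6136.
M(15300) = 64215 + (94600 − 64215) × 0.6136 = 64215 + 18640 = 82859 Tg P.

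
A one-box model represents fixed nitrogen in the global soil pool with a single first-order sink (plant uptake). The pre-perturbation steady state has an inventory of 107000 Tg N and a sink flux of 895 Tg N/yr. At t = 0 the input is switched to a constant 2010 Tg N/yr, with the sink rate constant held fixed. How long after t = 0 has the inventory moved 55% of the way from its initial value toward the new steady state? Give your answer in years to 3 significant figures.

95.5 yr

τ = M₀/F₀ = 107000/895 = 119.6 yr.
The remaining gap fraction is e^(−t/τ); 55% covered ⇒ e^(−t/τ) = 0.450.
t = −τ ln(0.450) = 119.6 × 0.7985 = 95.46 yr.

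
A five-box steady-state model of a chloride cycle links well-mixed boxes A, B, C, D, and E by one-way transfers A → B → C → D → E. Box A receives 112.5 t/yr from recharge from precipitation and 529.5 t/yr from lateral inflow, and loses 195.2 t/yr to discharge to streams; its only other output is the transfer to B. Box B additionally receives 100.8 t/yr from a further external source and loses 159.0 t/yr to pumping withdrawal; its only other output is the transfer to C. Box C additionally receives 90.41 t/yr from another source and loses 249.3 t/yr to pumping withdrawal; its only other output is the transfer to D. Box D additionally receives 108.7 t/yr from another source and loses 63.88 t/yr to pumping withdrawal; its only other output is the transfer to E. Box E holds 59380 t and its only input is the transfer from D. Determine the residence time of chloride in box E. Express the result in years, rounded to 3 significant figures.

216 yr

Box A: F(A→B) = (112.5 + 529.5) − 195.2 = 446.80 t/yr.
Box B: F(B→C) = (446.80 + 100.8) − 159.0 = 388.60 t/yr.
Box C: F(C→D) = (388.60 + 90.41) − 249.3 = 229.71 t/yr.
Box D: F(D→E) = (229.71 + 108.7) − 63.88 = 274.53 t/yr.
Box E throughput = its input = 274.53 t/yr; τ = 59380 / 274.53 = 216.3 yr.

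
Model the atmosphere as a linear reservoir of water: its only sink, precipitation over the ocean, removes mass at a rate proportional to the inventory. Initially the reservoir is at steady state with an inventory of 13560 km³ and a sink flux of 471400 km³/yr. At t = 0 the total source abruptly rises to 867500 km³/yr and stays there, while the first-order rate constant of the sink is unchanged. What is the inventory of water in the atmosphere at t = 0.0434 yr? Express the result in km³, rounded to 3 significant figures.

τ = M₀/F₀ = 13560/471400 = 0.02877 yr; rate constant k = 1/τ.
New steady state M_∞ = F₁/k = F₁·τ = 867500 × 0.02877 = 24954 km³.
M(t) = M_∞ + (M₀ − M_∞)·e^(−t/τ); t/τ = 0.0434/0.02877 = 1.509, so e^(−t/τ) = 0.2212.
M(t) = 24954 − 11390 × 0.2212 = 22434 km³.

22400 km³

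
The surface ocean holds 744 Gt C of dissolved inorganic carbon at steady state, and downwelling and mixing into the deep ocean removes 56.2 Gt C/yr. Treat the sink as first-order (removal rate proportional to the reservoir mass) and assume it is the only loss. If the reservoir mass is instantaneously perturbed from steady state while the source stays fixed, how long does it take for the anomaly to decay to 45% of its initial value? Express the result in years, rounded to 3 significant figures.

10.6 yr

For a linear reservoir the anomaly decays as exp(−t/τ) with τ = M/F = 744/56.2 = 13.24 yr.
exp(−t/τ) = 0.45 ⇒ t = −τ ln(0.45) = 13.24 × 0.7985 = 10.57 yr.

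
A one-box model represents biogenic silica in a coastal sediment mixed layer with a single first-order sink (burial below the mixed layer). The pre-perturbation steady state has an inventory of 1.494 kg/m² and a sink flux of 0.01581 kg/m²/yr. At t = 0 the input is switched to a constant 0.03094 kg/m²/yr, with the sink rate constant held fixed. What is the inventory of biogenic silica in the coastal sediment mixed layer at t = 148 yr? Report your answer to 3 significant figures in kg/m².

The sink rate constant is k = F₀/M₀ = 0.01581/1.494 = 0.01058 yr⁻¹.
Solving dM/dt = F₁ − kM with M(0) = M₀ gives M(t) = F₁/k + (M₀ − F₁/k)·e^(−kt).
F₁/k = 0.03094/0.01058 = 2.9237 kg/m²; kt = 0.01058 × 148 = 1.566, e^(−kt) = 0.2088.
M(148) = 2.9237 + (1.494 − 2.9237) × 0.2088 = 2.9237 − 0.2986 = 2.6252 kg/m².

2.63 kg/m²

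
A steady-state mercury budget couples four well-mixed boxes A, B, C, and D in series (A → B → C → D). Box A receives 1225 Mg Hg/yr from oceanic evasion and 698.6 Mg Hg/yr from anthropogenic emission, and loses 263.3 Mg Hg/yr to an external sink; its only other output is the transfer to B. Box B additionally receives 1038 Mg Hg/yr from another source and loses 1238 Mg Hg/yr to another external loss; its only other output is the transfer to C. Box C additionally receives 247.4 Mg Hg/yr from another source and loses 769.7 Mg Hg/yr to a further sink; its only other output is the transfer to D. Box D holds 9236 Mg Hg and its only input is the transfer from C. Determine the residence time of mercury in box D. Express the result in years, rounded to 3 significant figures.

Box A: F(A→B) = (1225 + 698.6) − 263.3 = 1660.3 Mg Hg/yr.
Box B: F(B→C) = (1660.3 + 1038) − 1238 = 1460.3 Mg Hg/yr.
Box C: F(C→D) = (1460.3 + 247.4) − 769.7 = 938.00 Mg Hg/yr.
Box D throughput = its input = 938.00 Mg Hg/yr; τ = 9236 / 938.00 = 9.846 yr.

9.85 yr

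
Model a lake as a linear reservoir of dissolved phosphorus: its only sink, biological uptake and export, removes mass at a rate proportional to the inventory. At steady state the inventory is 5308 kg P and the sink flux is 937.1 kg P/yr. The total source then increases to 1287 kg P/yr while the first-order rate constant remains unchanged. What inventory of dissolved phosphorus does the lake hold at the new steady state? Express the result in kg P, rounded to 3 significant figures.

7290 kg P

Rate constant k = F/M = 937.1 / 5308 = 0.1765 yr⁻¹.
At the new steady state, source = k·M_new ⇒ M_new = 1287 / 0.1765 = 7290 kg P.
(Equivalently M_new = M × F_new/F_old = 5308 × 1287/937.1.)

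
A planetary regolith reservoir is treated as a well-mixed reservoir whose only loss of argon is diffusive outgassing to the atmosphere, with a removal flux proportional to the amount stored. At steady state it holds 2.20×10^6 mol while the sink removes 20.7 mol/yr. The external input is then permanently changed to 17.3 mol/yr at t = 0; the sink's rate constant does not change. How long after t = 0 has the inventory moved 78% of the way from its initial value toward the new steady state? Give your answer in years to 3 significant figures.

161000 yr

τ = M₀/F₀ = 2.20×10^6/20.7 = 106300 yr.
The remaining gap fraction is e^(−t/τ); 78% covered ⇒ e^(−t/τ) = 0.220.
t = −τ ln(0.220) = 106300 × 1.514 = 160900 yr.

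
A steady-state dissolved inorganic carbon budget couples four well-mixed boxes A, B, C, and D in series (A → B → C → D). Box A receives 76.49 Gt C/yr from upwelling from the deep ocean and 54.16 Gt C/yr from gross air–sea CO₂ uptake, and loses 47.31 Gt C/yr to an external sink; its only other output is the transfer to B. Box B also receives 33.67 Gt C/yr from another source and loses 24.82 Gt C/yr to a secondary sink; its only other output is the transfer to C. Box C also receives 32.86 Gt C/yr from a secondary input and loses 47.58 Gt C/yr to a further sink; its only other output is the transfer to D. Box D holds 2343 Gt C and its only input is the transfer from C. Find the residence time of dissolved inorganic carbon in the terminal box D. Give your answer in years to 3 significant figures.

Box A: F(A→B) = (76.49 + 54.16) − 47.31 = 83.340 Gt C/yr.
Box B: F(B→C) = (83.340 + 33.67) − 24.82 = 92.190 Gt C/yr.
Box C: F(C→D) = (92.190 + 32.86) − 47.58 = 77.470 Gt C/yr.
Box D throughput = its input = 77.470 Gt C/yr; τ = 2343 / 77.470 = 30.24 yr.

30.2 yr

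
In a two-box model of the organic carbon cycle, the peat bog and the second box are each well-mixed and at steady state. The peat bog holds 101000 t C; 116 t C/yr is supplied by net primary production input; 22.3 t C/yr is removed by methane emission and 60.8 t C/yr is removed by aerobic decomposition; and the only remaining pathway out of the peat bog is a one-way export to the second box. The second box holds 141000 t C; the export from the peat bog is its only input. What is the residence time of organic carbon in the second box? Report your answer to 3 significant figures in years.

4290 yr

Balance the peat bog: ΣF_in = 116.00 t C/yr.
Export to the second box = ΣF_in − (22.3 + 60.8) = 32.900 t C/yr.
At steady state the output of the second box equals its input, 32.900 t C/yr.
τ = M / F = 141000 / 32.900 = 4286 yr.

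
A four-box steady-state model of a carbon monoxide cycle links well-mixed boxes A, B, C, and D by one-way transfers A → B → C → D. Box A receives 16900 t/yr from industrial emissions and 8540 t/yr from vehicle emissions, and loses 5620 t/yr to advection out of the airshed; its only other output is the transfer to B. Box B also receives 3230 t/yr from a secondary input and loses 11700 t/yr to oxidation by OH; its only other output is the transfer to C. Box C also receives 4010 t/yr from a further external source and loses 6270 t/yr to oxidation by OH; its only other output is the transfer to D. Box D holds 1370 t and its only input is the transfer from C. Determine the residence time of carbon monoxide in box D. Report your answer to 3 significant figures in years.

Box A: F(A→B) = (16900 + 8540) − 5620 = 19820 t/yr.
Box B: F(B→C) = (19820 + 3230) − 11700 = 11350 t/yr.
Box C: F(C→D) = (11350 + 4010) − 6270 = 9090.0 t/yr.
Box D throughput = its input = 9090.0 t/yr; τ = 1370 / 9090.0 = 0.1507 yr.

0.151 yr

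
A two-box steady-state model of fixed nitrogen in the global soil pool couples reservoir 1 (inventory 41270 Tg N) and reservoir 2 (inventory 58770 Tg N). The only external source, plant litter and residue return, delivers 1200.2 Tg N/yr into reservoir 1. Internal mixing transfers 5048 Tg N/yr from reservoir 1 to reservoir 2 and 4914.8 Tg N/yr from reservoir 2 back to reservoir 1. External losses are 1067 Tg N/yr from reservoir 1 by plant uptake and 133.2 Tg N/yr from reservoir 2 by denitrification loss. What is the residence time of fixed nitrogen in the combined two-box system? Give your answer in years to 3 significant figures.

83.4 yr

Treat the two boxes together as one reservoir: the mixing fluxes between them are internal recycling, so τ = ΣM / Σ(external losses).
M_total = 41270 + 58770 = 100040 Tg N.
ΣF_external_out = 1067 + 133.2 = 1200.2 Tg N/yr.
τ = M_total / ΣF_ext = 100040 / 1200.2 = 83.35 yr.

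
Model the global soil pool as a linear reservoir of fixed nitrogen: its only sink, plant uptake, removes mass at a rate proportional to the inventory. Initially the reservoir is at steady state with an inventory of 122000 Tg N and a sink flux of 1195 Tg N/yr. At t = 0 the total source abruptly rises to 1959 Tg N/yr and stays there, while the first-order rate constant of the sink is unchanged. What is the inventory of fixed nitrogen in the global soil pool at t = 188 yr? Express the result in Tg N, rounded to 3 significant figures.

Residence time τ = M₀/F₀ = 102.1 yr. The eventual steady state is M_∞ = M₀·(F₁/F₀) = 122000 × 1959/1195 = 200000 Tg N.
The anomaly ΔM(t) = M(t) − M_∞ decays as ΔM₀·e^(−t/τ) with ΔM₀ = 122000 − 200000 = −78000 Tg N.
At t = 188 yr, e^(−t/τ) = e^(−1.841) = 0.1586, so ΔM = −12370 Tg N and M = 200000 − 12370 = 187630 Tg N.

188000 Tg N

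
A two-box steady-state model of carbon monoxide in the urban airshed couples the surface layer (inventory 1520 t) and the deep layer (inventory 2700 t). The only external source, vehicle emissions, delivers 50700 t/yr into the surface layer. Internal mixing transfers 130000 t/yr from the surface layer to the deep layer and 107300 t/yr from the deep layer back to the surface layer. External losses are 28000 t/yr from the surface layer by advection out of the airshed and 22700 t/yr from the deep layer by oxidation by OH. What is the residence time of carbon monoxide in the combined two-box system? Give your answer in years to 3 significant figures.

For the system as a whole, the A↔B exchange is internal and contributes nothing to the throughput; only the external sinks remove mass.
M_total = 1520 + 2700 = 4220.0 t.
ΣF_external_out = 28000 + 22700 = 50700 t/yr.
τ = M_total / ΣF_ext = 4220.0 / 50700 = 0.08323 yr.

0.0832 yr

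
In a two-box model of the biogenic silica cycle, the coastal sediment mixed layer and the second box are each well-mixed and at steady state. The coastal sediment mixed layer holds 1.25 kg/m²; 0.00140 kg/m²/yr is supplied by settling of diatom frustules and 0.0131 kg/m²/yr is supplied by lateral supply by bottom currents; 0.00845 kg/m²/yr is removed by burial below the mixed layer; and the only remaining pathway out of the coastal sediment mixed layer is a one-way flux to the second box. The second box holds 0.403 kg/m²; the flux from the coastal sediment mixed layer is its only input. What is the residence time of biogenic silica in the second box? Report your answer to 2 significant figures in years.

67 yr

Balance the coastal sediment mixed layer: ΣF_in = 0.00140 + 0.0131 = 0.014500 kg/m²/yr.
Flux to the second box = ΣF_in − (0.00845) = 0.0060500 kg/m²/yr.
At steady state the output of the second box equals its input, 0.0060500 kg/m²/yr.
τ = M / F = 0.403 / 0.0060500 = 66.61 yr.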